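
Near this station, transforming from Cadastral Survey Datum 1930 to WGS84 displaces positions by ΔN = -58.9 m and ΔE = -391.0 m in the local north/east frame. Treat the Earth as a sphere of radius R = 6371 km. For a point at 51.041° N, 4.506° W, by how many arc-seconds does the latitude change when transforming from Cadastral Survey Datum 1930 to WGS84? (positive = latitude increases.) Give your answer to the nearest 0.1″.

On a sphere of radius R, 1 rad of latitude = R, so Δφ = ΔN / R = -58.9 / 6371000 = -9.2450e-06 rad = -1.907″.

Δφ = -1.9″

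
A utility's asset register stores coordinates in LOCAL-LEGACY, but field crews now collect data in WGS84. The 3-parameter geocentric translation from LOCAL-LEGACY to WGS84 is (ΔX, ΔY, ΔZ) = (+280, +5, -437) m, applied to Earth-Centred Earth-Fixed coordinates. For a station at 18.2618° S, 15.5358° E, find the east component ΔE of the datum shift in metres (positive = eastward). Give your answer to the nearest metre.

ΔE = -70 m

The local east axis at (φ, λ) is (−sin λ, cos λ, 0), so ΔE = −sin(15.5358°)·280 + cos(15.5358°)·5 = -70.18 m.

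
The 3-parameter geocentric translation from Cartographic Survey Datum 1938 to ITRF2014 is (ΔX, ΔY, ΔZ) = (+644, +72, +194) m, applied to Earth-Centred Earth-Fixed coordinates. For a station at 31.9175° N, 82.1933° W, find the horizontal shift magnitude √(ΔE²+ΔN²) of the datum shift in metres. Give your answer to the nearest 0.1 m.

666.4 m

The local east axis at (φ, λ) is (−sin λ, cos λ, 0), so ΔE = −sin(-82.1933°)·644 + cos(-82.1933°)·72 = 647.81 m.
The local north axis is (−sin φ cos λ, −sin φ sin λ, cos φ), giving ΔN = -46.248 + 37.713 + 164.669 = 156.13 m.
Horizontal magnitude = √(ΔE² + ΔN²) = √(647.81² + 156.13²) = 666.36 m.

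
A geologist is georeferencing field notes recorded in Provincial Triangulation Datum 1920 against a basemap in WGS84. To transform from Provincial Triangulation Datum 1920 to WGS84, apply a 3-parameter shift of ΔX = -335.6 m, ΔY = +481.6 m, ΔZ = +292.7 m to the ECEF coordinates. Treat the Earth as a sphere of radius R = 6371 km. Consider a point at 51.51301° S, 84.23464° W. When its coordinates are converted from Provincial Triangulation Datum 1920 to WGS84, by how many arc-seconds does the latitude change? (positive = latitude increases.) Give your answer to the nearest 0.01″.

sin φ = -0.782749, cos φ = 0.622337, sin λ = -0.994942, cos λ = 0.100455.
North component: ΔN = −sin φ cos λ·ΔX − sin φ sin λ·ΔY + cos φ·ΔZ = −(-0.782749)(0.100455)(-335.6) − (-0.782749)(-0.994942)(481.6) + (0.622337)(292.7) = -219.30 m.
1° of latitude spans πR/180 = 111195 m, so Δφ = -219.30 / 111195 × 3600 = -7.100″.

Δφ = -7.10″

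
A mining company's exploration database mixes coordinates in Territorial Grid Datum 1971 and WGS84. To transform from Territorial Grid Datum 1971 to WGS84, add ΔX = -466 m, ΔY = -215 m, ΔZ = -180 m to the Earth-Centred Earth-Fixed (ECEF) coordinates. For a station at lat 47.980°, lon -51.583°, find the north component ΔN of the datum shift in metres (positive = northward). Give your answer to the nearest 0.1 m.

ΔN = -30.5 m

At φ = 47.980°, λ = -51.583°: sin φ = 0.742911, cos φ = 0.669390, sin λ = -0.783509, cos λ = 0.621380.
ΔN = −sin φ cos λ·ΔX − sin φ sin λ·ΔY + cos φ·ΔZ = −(0.742911)(0.621380)(-466) − (0.742911)(-0.783509)(-215) + (0.669390)(-180) = -30.52 m.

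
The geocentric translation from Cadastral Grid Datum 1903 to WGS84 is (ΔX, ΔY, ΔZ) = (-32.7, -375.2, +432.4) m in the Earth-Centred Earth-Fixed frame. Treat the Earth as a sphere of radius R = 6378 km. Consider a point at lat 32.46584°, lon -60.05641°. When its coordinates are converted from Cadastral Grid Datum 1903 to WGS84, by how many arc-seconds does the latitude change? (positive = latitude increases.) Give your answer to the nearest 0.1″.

Δφ = 6.4″

sin φ = 0.536797, cos φ = 0.843712, sin λ = -0.866517, cos λ = 0.499147.
North component: ΔN = −sin φ cos λ·ΔX − sin φ sin λ·ΔY + cos φ·ΔZ = −(0.536797)(0.499147)(-32.7) − (0.536797)(-0.866517)(-375.2) + (0.843712)(432.4) = 199.06 m.
1° of latitude spans πR/180 = 111317 m, so Δφ = 199.06 / 111317 × 3600 = 6.438″.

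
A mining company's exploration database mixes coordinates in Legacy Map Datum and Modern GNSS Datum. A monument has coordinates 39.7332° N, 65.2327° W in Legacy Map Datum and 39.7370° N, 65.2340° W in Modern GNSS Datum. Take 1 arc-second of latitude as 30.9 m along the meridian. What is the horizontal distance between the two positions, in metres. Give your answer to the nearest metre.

Δφ = 39.7370° − 39.7332° = +0.0038°; Δλ = -65.2340° − -65.2327° = -0.0013°.
1° of latitude = 3600 × 30.90 = 111240 m.
ΔN = Δφ × 111240 = 422.7 m; ΔE = Δλ × 111240 × cos(39.7332°) = -0.0013 × 111240 × 0.769029 = -111.2 m.
Distance = √(ΔE² + ΔN²) = √((-111.2)² + 422.7²) = 437.1 m.

437 m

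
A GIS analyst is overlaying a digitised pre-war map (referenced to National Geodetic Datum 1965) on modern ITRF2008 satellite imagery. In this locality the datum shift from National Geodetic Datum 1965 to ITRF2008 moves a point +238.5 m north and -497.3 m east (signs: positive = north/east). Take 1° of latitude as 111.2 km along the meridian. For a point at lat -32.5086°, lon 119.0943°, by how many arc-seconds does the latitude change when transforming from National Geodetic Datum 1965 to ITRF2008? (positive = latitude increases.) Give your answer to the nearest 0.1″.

Δφ = 7.7″

1° of latitude = 111.2 km, so Δφ = 238.5 / 111200 = 0.0021448° = 7.721″.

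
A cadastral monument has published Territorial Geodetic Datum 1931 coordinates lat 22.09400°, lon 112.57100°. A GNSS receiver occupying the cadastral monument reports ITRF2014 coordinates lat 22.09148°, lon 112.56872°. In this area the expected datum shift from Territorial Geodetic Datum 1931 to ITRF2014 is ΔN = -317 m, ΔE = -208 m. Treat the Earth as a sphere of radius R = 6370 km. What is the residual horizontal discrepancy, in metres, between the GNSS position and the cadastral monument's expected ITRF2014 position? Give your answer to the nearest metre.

Observed coordinate differences: Δφ = -0.00252°, Δλ = -0.00228°.
Converting to metres (1° lat = 111177 m, cos φ = 0.926568): observed ΔN = -280.2 m, observed ΔE = -234.9 m.
Subtracting the expected shift leaves a residual of -280.2 − (-317) = 36.8 m north and -234.9 − (-208) = -26.9 m east.
Residual distance = √(36.8² + (-26.9)²) = 45.6 m.

46 m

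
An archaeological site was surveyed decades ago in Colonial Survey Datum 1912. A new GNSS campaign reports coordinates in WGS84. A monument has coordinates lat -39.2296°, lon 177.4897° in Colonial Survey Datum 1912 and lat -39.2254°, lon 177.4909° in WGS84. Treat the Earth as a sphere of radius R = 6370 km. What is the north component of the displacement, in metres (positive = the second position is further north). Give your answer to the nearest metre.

Δφ = -39.2254° − -39.2296° = +0.0042°; Δλ = 177.4909° − 177.4897° = +0.0012°.
1° along a meridian = πR/180 = 111177 m.
ΔN = Δφ × 111177 = 466.9 m; ΔE = Δλ × 111177 × cos(-39.2296°) = +0.0012 × 111177 × 0.774618 = 103.3 m.

ΔN = 467 m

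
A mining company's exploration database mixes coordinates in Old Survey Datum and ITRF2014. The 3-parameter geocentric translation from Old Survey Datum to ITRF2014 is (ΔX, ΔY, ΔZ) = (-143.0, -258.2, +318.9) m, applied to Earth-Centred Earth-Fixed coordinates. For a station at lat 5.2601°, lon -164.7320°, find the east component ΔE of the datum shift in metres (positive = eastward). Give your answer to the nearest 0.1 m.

ΔE = 211.4 m

The local east axis at (φ, λ) is (−sin λ, cos λ, 0), so ΔE = −sin(-164.7320°)·(-143.0) + cos(-164.7320°)·(-258.2) = 211.43 m.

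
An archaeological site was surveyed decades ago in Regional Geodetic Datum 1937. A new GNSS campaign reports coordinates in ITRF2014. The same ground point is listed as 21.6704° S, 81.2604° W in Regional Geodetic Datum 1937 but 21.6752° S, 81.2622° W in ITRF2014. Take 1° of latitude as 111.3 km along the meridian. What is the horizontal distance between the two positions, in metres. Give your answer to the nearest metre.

Δφ = -21.6752° − -21.6704° = -0.0048°; Δλ = -81.2622° − -81.2604° = -0.0018°.
ΔN = Δφ × 111300 = -534.2 m; ΔE = Δλ × 111300 × cos(-21.6704°) = -0.0018 × 111300 × 0.929323 = -186.2 m.
Distance = √(ΔE² + ΔN²) = √((-186.2)² + (-534.2)²) = 565.8 m.

566 m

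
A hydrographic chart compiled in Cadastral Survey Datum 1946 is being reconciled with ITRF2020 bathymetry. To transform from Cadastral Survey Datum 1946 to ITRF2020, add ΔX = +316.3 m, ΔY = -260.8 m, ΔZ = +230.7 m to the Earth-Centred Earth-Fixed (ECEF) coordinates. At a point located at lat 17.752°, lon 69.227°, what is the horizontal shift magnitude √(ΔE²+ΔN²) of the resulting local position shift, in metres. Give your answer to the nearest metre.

467 m

The local east axis at (φ, λ) is (−sin λ, cos λ, 0), so ΔE = −sin(69.227°)·316.3 + cos(69.227°)·(-260.8) = -388.24 m.
The local north axis is (−sin φ cos λ, −sin φ sin λ, cos φ), giving ΔN = -34.204 + 74.348 + 219.715 = 259.86 m.
Horizontal magnitude = √(ΔE² + ΔN²) = √((-388.24)² + 259.86²) = 467.18 m.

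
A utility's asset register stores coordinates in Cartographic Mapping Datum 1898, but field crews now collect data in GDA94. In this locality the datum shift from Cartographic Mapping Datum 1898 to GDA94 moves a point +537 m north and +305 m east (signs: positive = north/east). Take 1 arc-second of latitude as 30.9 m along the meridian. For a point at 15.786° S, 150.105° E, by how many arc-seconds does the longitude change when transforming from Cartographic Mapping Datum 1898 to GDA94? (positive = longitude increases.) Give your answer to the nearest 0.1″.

Δλ = 10.3″

At latitude -15.786°, cos φ = 0.962284.
1″ of longitude at this latitude = 30.90 × cos φ = 29.7346 m, so Δλ = 305.0 / 29.7346 = 10.257″.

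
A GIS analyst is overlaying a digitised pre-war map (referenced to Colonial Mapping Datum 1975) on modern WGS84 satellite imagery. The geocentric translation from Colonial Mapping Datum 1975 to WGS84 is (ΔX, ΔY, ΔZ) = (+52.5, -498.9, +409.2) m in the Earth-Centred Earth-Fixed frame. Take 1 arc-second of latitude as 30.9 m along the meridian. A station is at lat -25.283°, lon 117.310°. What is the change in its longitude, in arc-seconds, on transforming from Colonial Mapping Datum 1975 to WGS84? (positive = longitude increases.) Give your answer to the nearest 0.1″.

Δλ = 6.5″

sin φ = -0.427090, cos φ = 0.904209, sin λ = 0.888537, cos λ = -0.458805.
East component: ΔE = −sin λ·ΔX + cos λ·ΔY = −(0.888537)(52.5) + (-0.458805)(-498.9) = 182.25 m.
1° of latitude spans 3600 × 30.90 = 111240 m; at latitude φ, 1° of longitude spans that × cos φ = 100584.2 m, so Δλ = 182.25 / 100584.2 × 3600 = 6.523″.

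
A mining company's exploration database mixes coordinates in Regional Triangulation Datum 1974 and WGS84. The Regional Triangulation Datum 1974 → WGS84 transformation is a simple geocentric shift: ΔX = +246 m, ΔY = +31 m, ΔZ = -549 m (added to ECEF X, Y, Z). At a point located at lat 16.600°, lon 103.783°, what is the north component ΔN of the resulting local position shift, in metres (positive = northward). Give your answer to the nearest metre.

ΔN = -518 m

The local north axis is (−sin φ cos λ, −sin φ sin λ, cos φ), giving ΔN = 16.744 − 8.601 − 526.119 = -517.98 m.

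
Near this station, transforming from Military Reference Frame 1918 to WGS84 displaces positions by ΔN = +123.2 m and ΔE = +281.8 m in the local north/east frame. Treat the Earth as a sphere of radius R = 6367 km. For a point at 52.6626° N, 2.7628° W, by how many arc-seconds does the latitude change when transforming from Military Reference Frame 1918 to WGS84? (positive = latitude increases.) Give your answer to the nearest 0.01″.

On a sphere of radius R, 1 rad of latitude = R, so Δφ = ΔN / R = 123.2 / 6367000 = 1.9350e-05 rad = 3.991″.

Δφ = 3.99″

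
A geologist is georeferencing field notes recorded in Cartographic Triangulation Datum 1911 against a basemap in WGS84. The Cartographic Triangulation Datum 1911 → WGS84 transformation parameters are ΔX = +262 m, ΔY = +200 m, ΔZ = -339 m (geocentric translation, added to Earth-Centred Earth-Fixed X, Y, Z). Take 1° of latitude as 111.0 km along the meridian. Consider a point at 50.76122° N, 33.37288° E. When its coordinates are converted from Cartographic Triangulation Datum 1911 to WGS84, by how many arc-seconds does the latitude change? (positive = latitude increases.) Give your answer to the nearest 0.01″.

Δφ = -15.21″

sin φ = 0.774517, cos φ = 0.632554, sin λ = 0.550086, cos λ = 0.835108.
North component: ΔN = −sin φ cos λ·ΔX − sin φ sin λ·ΔY + cos φ·ΔZ = −(0.774517)(0.835108)(262) − (0.774517)(0.550086)(200) + (0.632554)(-339) = -469.11 m.
1° of latitude spans 111000 m, so Δφ = -469.11 / 111000 × 3600 = -15.214″.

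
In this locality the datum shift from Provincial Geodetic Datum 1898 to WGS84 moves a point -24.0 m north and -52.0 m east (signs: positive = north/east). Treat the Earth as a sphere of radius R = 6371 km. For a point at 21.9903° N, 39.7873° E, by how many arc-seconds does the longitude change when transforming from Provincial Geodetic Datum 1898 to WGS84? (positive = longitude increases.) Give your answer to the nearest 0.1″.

Δλ = -1.8″

At latitude 21.9903°, cos φ = 0.927247.
One radian of longitude at latitude φ spans R cos φ, so Δλ = ΔE / (R cos φ) = -52.0 / (6371000 × 0.927247) = -8.8024e-06 rad = -1.816″.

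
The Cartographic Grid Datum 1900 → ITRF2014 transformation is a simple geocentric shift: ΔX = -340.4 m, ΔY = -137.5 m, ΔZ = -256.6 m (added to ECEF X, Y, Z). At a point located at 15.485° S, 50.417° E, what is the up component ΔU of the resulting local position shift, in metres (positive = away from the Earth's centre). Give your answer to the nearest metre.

At φ = -15.485°, λ = 50.417°: sin φ = -0.266986, cos φ = 0.963700, sin λ = 0.770702, cos λ = 0.637195.
ΔU = cos φ cos λ·ΔX + cos φ sin λ·ΔY + sin φ·ΔZ = (0.963700)(0.637195)(-340.4) + (0.963700)(0.770702)(-137.5) + (-0.266986)(-256.6) = -242.64 m.

ΔU = -243 m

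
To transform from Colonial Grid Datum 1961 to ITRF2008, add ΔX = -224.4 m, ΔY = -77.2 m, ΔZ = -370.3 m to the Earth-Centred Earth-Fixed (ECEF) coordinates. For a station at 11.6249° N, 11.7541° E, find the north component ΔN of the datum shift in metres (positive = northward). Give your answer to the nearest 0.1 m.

The local north axis is (−sin φ cos λ, −sin φ sin λ, cos φ), giving ΔN = 44.269 + 3.169 − 362.704 = -315.27 m.

ΔN = -315.3 m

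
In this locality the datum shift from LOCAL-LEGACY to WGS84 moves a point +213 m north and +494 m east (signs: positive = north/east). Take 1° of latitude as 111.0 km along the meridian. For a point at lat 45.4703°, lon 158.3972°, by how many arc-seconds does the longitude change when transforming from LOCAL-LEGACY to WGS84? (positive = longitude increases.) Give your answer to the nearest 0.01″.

Δλ = 22.85″

At latitude 45.4703°, cos φ = 0.701279.
1° of longitude at this latitude = 111.0 × cos φ = 77.84 km, so Δλ = 494.0 / 77842.0 = 0.0063462° = 22.846″.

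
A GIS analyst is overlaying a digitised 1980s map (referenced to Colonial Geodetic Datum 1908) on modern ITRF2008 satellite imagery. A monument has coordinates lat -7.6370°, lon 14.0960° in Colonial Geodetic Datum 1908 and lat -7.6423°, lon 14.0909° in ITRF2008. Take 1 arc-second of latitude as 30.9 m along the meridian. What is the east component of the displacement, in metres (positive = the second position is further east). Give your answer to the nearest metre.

ΔE = -562 m

Δφ = -7.6423° − -7.6370° = -0.0053°; Δλ = 14.0909° − 14.0960° = -0.0051°.
1° of latitude = 3600 × 30.90 = 111240 m.
ΔN = Δφ × 111240 = -589.6 m; ΔE = Δλ × 111240 × cos(-7.6370°) = -0.0051 × 111240 × 0.991130 = -562.3 m.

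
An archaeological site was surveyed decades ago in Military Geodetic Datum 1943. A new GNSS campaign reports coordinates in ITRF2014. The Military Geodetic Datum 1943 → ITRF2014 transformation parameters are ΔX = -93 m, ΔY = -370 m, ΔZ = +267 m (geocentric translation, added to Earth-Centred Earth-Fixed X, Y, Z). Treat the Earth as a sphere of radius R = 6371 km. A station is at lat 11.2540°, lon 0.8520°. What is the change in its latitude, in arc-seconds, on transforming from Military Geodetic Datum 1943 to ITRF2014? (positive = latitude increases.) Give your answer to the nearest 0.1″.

sin φ = 0.195159, cos φ = 0.980772, sin λ = 0.014870, cos λ = 0.999889.
North component: ΔN = −sin φ cos λ·ΔX − sin φ sin λ·ΔY + cos φ·ΔZ = −(0.195159)(0.999889)(-93) − (0.195159)(0.014870)(-370) + (0.980772)(267) = 281.09 m.
1° of latitude spans πR/180 = 111195 m, so Δφ = 281.09 / 111195 × 3600 = 9.100″.

Δφ = 9.1″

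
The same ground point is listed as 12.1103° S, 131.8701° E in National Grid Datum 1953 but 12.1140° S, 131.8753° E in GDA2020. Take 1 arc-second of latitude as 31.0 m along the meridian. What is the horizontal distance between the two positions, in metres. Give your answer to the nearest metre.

Δφ = -12.1140° − -12.1103° = -0.0037°; Δλ = 131.8753° − 131.8701° = +0.0052°.
1° of latitude = 3600 × 31.00 = 111600 m.
ΔN = Δφ × 111600 = -412.9 m; ΔE = Δλ × 111600 × cos(-12.1103°) = +0.0052 × 111600 × 0.977746 = 567.4 m.
Distance = √(ΔE² + ΔN²) = √(567.4² + (-412.9)²) = 701.7 m.

702 m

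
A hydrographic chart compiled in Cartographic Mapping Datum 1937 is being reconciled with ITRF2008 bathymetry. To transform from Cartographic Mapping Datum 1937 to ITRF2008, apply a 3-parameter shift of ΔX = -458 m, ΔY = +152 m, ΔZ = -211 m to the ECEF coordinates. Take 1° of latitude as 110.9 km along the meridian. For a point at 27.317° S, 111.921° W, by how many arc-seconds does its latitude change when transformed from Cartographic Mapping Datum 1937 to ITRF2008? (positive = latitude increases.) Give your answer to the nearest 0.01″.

sin φ = -0.458913, cos φ = 0.888481, sin λ = -0.927699, cos λ = -0.373328.
North component: ΔN = −sin φ cos λ·ΔX − sin φ sin λ·ΔY + cos φ·ΔZ = −(-0.458913)(-0.373328)(-458) − (-0.458913)(-0.927699)(152) + (0.888481)(-211) = -173.71 m.
1° of latitude spans 110900 m, so Δφ = -173.71 / 110900 × 3600 = -5.639″.

Δφ = -5.64″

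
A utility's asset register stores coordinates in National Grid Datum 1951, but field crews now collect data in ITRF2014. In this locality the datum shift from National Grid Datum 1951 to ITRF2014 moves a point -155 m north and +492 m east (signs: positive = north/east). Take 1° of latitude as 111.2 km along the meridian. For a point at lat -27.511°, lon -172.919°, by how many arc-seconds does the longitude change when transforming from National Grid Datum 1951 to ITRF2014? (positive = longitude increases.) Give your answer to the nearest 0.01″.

At latitude -27.511°, cos φ = 0.886922.
1° of longitude at this latitude = 111.2 × cos φ = 98.63 km, so Δλ = 492.0 / 98625.7 = 0.0049886° = 17.959″.

Δλ = 17.96″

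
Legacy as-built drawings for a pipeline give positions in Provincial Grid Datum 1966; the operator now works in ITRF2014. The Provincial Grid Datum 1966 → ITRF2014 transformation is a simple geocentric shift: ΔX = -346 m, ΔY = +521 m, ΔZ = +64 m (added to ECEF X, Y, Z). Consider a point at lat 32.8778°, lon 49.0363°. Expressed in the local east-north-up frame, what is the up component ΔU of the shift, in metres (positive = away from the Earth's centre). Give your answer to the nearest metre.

At φ = 32.8778°, λ = 49.0363°: sin φ = 0.542849, cos φ = 0.839830, sin λ = 0.755125, cos λ = 0.655581.
ΔU = cos φ cos λ·ΔX + cos φ sin λ·ΔY + sin φ·ΔZ = (0.839830)(0.655581)(-346) + (0.839830)(0.755125)(521) + (0.542849)(64) = 174.65 m.

ΔU = 175 m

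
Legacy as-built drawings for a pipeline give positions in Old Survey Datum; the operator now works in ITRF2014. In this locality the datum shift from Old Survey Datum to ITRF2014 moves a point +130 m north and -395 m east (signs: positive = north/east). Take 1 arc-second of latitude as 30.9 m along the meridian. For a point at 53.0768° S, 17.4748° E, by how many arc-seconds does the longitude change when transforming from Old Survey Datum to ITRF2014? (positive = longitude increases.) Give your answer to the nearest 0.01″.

At latitude -53.0768°, cos φ = 0.600744.
1″ of longitude at this latitude = 30.90 × cos φ = 18.5630 m, so Δλ = -395.0 / 18.5630 = -21.279″.

Δλ = -21.28″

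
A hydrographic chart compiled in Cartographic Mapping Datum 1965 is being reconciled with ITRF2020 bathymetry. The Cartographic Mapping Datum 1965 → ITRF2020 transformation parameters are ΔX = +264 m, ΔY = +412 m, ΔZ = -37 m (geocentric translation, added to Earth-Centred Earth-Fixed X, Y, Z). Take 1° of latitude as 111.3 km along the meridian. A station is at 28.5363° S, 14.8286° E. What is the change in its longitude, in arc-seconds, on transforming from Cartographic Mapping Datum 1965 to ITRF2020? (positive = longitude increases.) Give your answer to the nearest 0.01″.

Δλ = 12.18″

sin φ = -0.477715, cos φ = 0.878515, sin λ = 0.255928, cos λ = 0.966696.
East component: ΔE = −sin λ·ΔX + cos λ·ΔY = −(0.255928)(264) + (0.966696)(412) = 330.71 m.
1° of latitude spans 111300 m; at latitude φ, 1° of longitude spans that × cos φ = 97778.7 m, so Δλ = 330.71 / 97778.7 × 3600 = 12.176″.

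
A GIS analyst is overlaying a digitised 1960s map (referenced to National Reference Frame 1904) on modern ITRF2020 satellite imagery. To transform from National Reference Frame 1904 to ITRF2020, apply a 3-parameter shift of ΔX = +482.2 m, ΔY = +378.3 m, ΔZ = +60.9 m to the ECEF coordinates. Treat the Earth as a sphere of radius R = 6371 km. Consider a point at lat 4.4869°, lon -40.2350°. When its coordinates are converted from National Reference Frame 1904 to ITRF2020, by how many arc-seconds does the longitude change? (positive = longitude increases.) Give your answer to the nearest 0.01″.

Δλ = 19.49″

sin φ = 0.078231, cos φ = 0.996935, sin λ = -0.645924, cos λ = 0.763402.
East component: ΔE = −sin λ·ΔX + cos λ·ΔY = −(-0.645924)(482.2) + (0.763402)(378.3) = 600.26 m.
1° of latitude spans πR/180 = 111195 m; at latitude φ, 1° of longitude spans that × cos φ = 110854.1 m, so Δλ = 600.26 / 110854.1 × 3600 = 19.493″.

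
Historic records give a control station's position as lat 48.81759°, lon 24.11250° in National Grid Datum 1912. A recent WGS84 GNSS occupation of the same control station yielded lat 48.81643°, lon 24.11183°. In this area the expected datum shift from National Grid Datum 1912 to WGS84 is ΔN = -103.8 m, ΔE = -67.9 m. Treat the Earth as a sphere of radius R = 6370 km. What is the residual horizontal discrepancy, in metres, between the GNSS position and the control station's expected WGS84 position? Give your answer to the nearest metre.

31 m

Observed coordinate differences: Δφ = -0.00116°, Δλ = -0.00067°.
Converting to metres (1° lat = 111177 m, cos φ = 0.658458): observed ΔN = -129.0 m, observed ΔE = -49.0 m.
Subtracting the expected shift leaves a residual of -129.0 − (-103.8) = -25.2 m north and -49.0 − (-67.9) = 18.9 m east.
Residual distance = √((-25.2)² + 18.9²) = 31.4 m.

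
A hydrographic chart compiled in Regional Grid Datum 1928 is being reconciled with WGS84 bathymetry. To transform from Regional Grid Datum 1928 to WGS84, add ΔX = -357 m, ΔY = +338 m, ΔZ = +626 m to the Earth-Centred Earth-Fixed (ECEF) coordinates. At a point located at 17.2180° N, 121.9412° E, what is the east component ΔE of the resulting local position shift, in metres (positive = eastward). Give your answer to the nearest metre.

The local east axis at (φ, λ) is (−sin λ, cos λ, 0), so ΔE = −sin(121.9412°)·(-357) + cos(121.9412°)·338 = 124.13 m.

ΔE = 124 m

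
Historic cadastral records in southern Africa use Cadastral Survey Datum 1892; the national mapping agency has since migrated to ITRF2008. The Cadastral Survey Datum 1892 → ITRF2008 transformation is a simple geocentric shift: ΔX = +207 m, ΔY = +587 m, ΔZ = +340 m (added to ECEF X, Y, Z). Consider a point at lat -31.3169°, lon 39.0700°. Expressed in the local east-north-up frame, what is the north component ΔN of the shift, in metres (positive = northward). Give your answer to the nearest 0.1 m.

ΔN = 566.3 m

At φ = -31.3169°, λ = 39.0700°: sin φ = -0.519771, cos φ = 0.854306, sin λ = 0.630269, cos λ = 0.776377.
ΔN = −sin φ cos λ·ΔX − sin φ sin λ·ΔY + cos φ·ΔZ = −(-0.519771)(0.776377)(207) − (-0.519771)(0.630269)(587) + (0.854306)(340) = 566.30 m.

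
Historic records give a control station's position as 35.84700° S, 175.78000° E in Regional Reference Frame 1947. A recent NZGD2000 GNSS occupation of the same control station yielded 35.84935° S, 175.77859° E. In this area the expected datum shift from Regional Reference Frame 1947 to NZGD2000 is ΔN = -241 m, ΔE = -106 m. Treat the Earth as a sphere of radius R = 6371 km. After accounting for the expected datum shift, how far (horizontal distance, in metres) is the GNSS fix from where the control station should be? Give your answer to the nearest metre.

Observed coordinate differences: Δφ = -0.00235°, Δλ = -0.00141°.
Converting to metres (1° lat = 111195 m, cos φ = 0.810584): observed ΔN = -261.3 m, observed ΔE = -127.1 m.
Subtracting the expected shift leaves a residual of -261.3 − (-241) = -20.3 m north and -127.1 − (-106) = -21.1 m east.
Residual distance = √((-20.3)² + (-21.1)²) = 29.3 m.

29 m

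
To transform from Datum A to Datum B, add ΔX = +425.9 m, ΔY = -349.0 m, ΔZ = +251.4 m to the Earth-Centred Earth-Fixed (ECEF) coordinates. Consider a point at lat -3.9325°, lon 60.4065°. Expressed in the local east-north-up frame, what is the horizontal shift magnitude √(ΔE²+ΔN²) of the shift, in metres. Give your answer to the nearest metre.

The local east axis at (φ, λ) is (−sin λ, cos λ, 0), so ΔE = −sin(60.4065°)·425.9 + cos(60.4065°)·(-349.0) = -542.69 m.
The local north axis is (−sin φ cos λ, −sin φ sin λ, cos φ), giving ΔN = 14.425 − 20.813 + 250.808 = 244.42 m.
Horizontal magnitude = √(ΔE² + ΔN²) = √((-542.69)² + 244.42²) = 595.19 m.

595 m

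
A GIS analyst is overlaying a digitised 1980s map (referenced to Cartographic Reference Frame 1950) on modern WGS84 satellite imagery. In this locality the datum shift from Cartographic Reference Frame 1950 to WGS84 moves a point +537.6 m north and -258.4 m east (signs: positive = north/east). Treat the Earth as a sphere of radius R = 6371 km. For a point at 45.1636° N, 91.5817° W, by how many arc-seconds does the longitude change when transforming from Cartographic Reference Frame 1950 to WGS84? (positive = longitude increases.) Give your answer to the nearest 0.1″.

At latitude 45.1636°, cos φ = 0.705085.
One radian of longitude at latitude φ spans R cos φ, so Δλ = ΔE / (R cos φ) = -258.4 / (6371000 × 0.705085) = -5.7523e-05 rad = -11.865″.

Δλ = -11.9″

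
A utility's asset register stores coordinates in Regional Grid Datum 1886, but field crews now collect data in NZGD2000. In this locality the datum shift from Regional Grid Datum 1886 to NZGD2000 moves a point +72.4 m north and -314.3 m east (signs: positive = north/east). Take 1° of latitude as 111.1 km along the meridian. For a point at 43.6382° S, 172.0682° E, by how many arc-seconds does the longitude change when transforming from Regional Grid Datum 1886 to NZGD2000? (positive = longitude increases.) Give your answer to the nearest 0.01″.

Δλ = -14.07″

At latitude -43.6382°, cos φ = 0.723712.
1° of longitude at this latitude = 111.1 × cos φ = 80.40 km, so Δλ = -314.3 / 80404.4 = -0.0039090° = -14.072″.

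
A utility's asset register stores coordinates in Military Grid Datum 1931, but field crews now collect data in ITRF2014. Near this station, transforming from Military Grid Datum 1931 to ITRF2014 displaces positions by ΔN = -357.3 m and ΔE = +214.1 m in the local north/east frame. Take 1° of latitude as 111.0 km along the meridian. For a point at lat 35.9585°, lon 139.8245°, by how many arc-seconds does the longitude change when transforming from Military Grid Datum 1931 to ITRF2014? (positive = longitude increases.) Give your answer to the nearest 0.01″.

At latitude 35.9585°, cos φ = 0.809443.
1° of longitude at this latitude = 111.0 × cos φ = 89.85 km, so Δλ = 214.1 / 89848.1 = 0.0023829° = 8.578″.

Δλ = 8.58″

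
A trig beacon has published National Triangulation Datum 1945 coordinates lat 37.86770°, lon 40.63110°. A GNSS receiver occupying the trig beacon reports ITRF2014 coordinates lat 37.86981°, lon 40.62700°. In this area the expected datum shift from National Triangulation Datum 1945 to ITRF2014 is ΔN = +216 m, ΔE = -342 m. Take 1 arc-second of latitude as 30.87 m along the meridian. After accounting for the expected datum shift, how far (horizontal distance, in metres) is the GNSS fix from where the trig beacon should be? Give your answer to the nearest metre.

26 m

Observed coordinate differences: Δφ = +0.00211°, Δλ = -0.00410°.
Converting to metres (1° lat = 111132 m, cos φ = 0.789430): observed ΔN = 234.5 m, observed ΔE = -359.7 m.
Subtracting the expected shift leaves a residual of 234.5 − (216) = 18.5 m north and -359.7 − (-342) = -17.7 m east.
Residual distance = √(18.5² + (-17.7)²) = 25.6 m.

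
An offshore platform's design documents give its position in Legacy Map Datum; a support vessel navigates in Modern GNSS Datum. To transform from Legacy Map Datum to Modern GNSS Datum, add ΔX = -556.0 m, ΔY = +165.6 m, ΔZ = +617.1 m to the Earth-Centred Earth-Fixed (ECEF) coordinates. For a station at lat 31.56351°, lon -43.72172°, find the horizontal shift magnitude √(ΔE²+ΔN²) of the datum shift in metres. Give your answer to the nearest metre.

The local east axis at (φ, λ) is (−sin λ, cos λ, 0), so ΔE = −sin(-43.72172°)·(-556.0) + cos(-43.72172°)·165.6 = -264.60 m.
The local north axis is (−sin φ cos λ, −sin φ sin λ, cos φ), giving ΔN = 210.332 + 59.911 + 525.807 = 796.05 m.
Horizontal magnitude = √(ΔE² + ΔN²) = √((-264.60)² + 796.05²) = 838.87 m.

839 m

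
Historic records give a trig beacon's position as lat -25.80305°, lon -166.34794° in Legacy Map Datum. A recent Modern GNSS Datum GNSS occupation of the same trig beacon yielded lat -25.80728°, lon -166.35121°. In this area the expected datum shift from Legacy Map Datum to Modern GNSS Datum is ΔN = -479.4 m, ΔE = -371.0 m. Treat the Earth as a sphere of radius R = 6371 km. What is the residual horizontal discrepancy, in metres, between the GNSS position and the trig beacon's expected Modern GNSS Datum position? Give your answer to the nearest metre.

Observed coordinate differences: Δφ = -0.00423°, Δλ = -0.00327°.
Converting to metres (1° lat = 111195 m, cos φ = 0.900296): observed ΔN = -470.4 m, observed ΔE = -327.4 m.
Subtracting the expected shift leaves a residual of -470.4 − (-479.4) = 9.0 m north and -327.4 − (-371.0) = 43.6 m east.
Residual distance = √(9.0² + 43.6²) = 44.6 m.

45 m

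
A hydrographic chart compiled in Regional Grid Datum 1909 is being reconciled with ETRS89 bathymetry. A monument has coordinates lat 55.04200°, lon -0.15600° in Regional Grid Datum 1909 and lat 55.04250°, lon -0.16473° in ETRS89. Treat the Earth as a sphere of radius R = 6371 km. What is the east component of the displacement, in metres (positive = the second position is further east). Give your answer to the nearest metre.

Δφ = 55.04250° − 55.04200° = +0.00050°; Δλ = -0.16473° − -0.15600° = -0.00873°.
1° along a meridian = πR/180 = 111195 m.
ΔN = Δφ × 111195 = 55.6 m; ΔE = Δλ × 111195 × cos(55.04200°) = -0.00873 × 111195 × 0.572976 = -556.2 m.

ΔE = -556 m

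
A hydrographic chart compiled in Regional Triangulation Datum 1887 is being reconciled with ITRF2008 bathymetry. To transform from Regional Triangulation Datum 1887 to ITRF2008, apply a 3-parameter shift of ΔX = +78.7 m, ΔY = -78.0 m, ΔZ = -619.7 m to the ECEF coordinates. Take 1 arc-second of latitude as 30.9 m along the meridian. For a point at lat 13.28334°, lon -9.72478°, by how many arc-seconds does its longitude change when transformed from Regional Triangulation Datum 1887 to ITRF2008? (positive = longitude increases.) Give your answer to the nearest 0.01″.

sin φ = 0.229767, cos φ = 0.973246, sin λ = -0.168916, cos λ = 0.985631.
East component: ΔE = −sin λ·ΔX + cos λ·ΔY = −(-0.168916)(78.7) + (0.985631)(-78.0) = -63.59 m.
1° of latitude spans 3600 × 30.90 = 111240 m; at latitude φ, 1° of longitude spans that × cos φ = 108263.9 m, so Δλ = -63.59 / 108263.9 × 3600 = -2.114″.

Δλ = -2.11″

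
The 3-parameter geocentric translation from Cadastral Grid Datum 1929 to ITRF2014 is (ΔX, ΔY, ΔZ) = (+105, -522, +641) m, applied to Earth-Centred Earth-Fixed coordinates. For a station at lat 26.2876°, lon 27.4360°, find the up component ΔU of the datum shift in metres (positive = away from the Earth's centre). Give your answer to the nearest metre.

At φ = 26.2876°, λ = 27.4360°: sin φ = 0.442877, cos φ = 0.896582, sin λ = 0.460758, cos λ = 0.887526.
ΔU = cos φ cos λ·ΔX + cos φ sin λ·ΔY + sin φ·ΔZ = (0.896582)(0.887526)(105) + (0.896582)(0.460758)(-522) + (0.442877)(641) = 151.80 m.

ΔU = 152 m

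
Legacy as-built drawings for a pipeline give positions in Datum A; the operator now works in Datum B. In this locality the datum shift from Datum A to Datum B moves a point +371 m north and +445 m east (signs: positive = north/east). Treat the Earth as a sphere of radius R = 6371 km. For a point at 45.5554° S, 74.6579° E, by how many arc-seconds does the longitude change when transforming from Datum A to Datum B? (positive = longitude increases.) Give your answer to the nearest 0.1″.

At latitude -45.5554°, cos φ = 0.700219.
One radian of longitude at latitude φ spans R cos φ, so Δλ = ΔE / (R cos φ) = 445.0 / (6371000 × 0.700219) = 9.9751e-05 rad = 20.575″.

Δλ = 20.6″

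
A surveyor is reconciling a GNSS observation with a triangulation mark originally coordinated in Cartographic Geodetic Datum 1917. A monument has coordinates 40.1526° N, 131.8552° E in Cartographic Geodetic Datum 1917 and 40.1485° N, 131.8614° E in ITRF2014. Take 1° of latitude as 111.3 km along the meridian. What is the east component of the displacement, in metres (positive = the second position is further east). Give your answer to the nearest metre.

ΔE = 527 m

Δφ = 40.1485° − 40.1526° = -0.0041°; Δλ = 131.8614° − 131.8552° = +0.0062°.
ΔN = Δφ × 111300 = -456.3 m; ΔE = Δλ × 111300 × cos(40.1526°) = +0.0062 × 111300 × 0.764330 = 527.4 m.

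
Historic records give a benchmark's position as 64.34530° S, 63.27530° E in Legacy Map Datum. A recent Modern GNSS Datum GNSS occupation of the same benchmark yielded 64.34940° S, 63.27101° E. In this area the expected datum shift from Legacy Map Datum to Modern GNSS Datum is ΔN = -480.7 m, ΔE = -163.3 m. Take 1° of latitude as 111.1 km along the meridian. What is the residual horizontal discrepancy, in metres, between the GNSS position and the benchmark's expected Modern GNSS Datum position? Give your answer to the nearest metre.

Observed coordinate differences: Δφ = -0.00410°, Δλ = -0.00429°.
Converting to metres (1° lat = 111100 m, cos φ = 0.432947): observed ΔN = -455.5 m, observed ΔE = -206.4 m.
Subtracting the expected shift leaves a residual of -455.5 − (-480.7) = 25.2 m north and -206.4 − (-163.3) = -43.1 m east.
Residual distance = √(25.2² + (-43.1)²) = 49.9 m.

50 m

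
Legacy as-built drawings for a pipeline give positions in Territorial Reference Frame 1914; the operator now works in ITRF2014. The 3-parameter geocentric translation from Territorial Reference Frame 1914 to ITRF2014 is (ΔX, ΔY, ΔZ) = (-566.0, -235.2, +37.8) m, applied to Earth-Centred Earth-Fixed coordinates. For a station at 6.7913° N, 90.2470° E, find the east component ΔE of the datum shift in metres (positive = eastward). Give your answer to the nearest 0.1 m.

ΔE = 567.0 m

The local east axis at (φ, λ) is (−sin λ, cos λ, 0), so ΔE = −sin(90.2470°)·(-566.0) + cos(90.2470°)·(-235.2) = 567.01 m.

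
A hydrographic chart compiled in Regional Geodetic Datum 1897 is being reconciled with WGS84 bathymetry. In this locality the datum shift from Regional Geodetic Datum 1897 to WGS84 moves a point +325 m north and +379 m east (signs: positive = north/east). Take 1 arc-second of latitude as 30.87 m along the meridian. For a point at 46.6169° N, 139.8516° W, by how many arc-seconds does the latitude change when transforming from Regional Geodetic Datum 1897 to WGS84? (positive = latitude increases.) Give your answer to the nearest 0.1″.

1″ of latitude = 30.87 m, so Δφ = 325.0 / 30.87 = 10.528″.

Δφ = 10.5″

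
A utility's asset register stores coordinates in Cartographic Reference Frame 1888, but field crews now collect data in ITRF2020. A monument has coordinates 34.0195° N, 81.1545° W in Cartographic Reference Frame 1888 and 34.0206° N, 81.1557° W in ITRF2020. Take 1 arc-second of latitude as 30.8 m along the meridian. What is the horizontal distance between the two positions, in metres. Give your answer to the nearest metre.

Δφ = 34.0206° − 34.0195° = +0.0011°; Δλ = -81.1557° − -81.1545° = -0.0012°.
1° of latitude = 3600 × 30.80 = 110880 m.
ΔN = Δφ × 110880 = 122.0 m; ΔE = Δλ × 110880 × cos(34.0195°) = -0.0012 × 110880 × 0.828847 = -110.3 m.
Distance = √(ΔE² + ΔN²) = √((-110.3)² + 122.0²) = 164.4 m.

164 m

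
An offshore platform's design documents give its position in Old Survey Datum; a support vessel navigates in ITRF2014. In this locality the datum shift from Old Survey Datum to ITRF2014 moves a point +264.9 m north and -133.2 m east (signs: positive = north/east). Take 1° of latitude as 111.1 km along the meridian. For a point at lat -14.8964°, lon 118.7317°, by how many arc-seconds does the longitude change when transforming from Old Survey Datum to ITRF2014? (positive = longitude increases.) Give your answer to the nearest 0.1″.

Δλ = -4.5″

At latitude -14.8964°, cos φ = 0.966392.
1° of longitude at this latitude = 111.1 × cos φ = 107.37 km, so Δλ = -133.2 / 107366.2 = -0.0012406° = -4.466″.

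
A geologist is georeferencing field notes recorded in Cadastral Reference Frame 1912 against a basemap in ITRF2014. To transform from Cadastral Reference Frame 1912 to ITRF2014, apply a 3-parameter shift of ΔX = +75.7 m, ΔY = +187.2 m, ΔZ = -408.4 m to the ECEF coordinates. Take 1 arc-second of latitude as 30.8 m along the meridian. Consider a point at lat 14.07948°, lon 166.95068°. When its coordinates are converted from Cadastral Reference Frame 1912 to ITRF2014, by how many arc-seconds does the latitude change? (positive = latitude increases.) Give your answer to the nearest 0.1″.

Δφ = -12.6″

sin φ = 0.243268, cos φ = 0.969959, sin λ = 0.225790, cos λ = -0.974176.
North component: ΔN = −sin φ cos λ·ΔX − sin φ sin λ·ΔY + cos φ·ΔZ = −(0.243268)(-0.974176)(75.7) − (0.243268)(0.225790)(187.2) + (0.969959)(-408.4) = -388.47 m.
1° of latitude spans 3600 × 30.80 = 110880 m, so Δφ = -388.47 / 110880 × 3600 = -12.613″.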